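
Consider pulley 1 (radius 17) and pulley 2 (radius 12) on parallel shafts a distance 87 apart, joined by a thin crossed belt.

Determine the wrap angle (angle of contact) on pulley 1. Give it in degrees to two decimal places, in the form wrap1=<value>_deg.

crossed belt: β = asin((r1+r2)/C) = asin(29/87) = 19.4712°
wrap1 = wrap2 = π + 2β = 218.9424°

wrap1=218.94_deg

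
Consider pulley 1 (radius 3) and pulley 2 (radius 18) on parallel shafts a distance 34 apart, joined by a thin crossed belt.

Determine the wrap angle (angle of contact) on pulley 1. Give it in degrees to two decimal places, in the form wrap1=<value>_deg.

wrap1=256.29_deg

crossed belt: β = asin((r1+r2)/C) = asin(21/34) = 38.1445°
wrap1 = wrap2 = π + 2β = 256.2890°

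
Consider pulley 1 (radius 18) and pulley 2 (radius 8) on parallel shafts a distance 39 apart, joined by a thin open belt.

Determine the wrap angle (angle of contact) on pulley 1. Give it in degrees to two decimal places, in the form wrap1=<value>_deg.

open belt: β = asin((r2−r1)/C) = asin(-10/39) = -14.8572°
wrap1 = π − 2β = 209.7143°
wrap2 = π + 2β = 150.2857°

wrap1=209.71_deg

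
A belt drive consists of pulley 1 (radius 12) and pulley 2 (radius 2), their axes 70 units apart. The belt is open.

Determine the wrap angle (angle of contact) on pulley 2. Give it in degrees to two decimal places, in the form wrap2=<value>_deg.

open belt: β = asin((r2−r1)/C) = asin(-10/70) = -8.2132°
wrap1 = π − 2β = 196.4264°
wrap2 = π + 2β = 163.5736°

wrap2=163.57_deg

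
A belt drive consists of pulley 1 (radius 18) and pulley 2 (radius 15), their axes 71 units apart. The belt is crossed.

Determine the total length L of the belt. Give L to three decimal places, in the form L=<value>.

L=261.307

crossed belt: β = asin((r1+r2)/C) = asin(33/71) = 27.6966°
wrap1 = wrap2 = π + 2β = 235.3931°
tangent length = C·cosβ = 62.8649
L = (r1+r2)·wrap + 2·C·cosβ = 33·4.1084 + 2·62.8649 = 261.3066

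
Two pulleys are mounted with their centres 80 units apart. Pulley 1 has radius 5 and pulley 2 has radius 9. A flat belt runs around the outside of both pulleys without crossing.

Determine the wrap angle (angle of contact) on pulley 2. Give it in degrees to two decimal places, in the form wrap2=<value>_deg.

open belt: β = asin((r2−r1)/C) = asin(4/80) = 2.8660°
wrap1 = π − 2β = 174.2680°
wrap2 = π + 2β = 185.7320°

wrap2=185.73_deg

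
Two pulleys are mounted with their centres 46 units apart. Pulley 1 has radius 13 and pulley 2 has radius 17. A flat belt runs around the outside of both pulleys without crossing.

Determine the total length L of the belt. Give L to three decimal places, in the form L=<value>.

L=186.596

open belt: β = asin((r2−r1)/C) = asin(4/46) = 4.9885°
wrap1 = π − 2β = 170.0229°
wrap2 = π + 2β = 189.9771°
tangent length = C·cosβ = 45.8258
L = r1·wrap1 + r2·wrap2 + 2·C·cosβ = 13·2.9675 + 17·3.3157 + 2·45.8258 = 186.5958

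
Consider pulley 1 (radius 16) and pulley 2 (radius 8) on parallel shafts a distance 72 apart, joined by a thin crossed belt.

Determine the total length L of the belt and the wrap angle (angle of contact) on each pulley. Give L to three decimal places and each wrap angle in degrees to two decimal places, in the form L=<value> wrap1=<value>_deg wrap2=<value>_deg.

crossed belt: β = asin((r1+r2)/C) = asin(24/72) = 19.4712°
wrap1 = wrap2 = π + 2β = 218.9424°
tangent length = C·cosβ = 67.8823
L = (r1+r2)·wrap + 2·C·cosβ = 24·3.8213 + 2·67.8823 = 227.4749

L=227.475 wrap1=218.94_deg wrap2=218.94_deg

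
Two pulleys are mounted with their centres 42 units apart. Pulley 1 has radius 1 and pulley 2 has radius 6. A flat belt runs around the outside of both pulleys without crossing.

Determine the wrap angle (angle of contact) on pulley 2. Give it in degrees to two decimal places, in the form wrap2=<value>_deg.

wrap2=193.67_deg

open belt: β = asin((r2−r1)/C) = asin(5/42) = 6.8371°
wrap1 = π − 2β = 166.3257°
wrap2 = π + 2β = 193.6743°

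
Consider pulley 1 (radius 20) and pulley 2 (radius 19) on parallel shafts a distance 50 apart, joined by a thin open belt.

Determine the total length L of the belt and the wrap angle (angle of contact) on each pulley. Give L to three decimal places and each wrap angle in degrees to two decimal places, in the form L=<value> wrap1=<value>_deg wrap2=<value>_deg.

open belt: β = asin((r2−r1)/C) = asin(-1/50) = -1.1460°
wrap1 = π − 2β = 182.2920°
wrap2 = π + 2β = 177.7080°
tangent length = C·cosβ = 49.9900
L = r1·wrap1 + r2·wrap2 + 2·C·cosβ = 20·3.1816 + 19·3.1016 + 2·49.9900 = 222.5421

L=222.542 wrap1=182.29_deg wrap2=177.71_deg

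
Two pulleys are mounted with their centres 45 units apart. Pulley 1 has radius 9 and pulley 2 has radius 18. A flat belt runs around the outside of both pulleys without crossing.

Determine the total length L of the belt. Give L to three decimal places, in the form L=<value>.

open belt: β = asin((r2−r1)/C) = asin(9/45) = 11.5370°
wrap1 = π − 2β = 156.9261°
wrap2 = π + 2β = 203.0739°
tangent length = C·cosβ = 44.0908
L = r1·wrap1 + r2·wrap2 + 2·C·cosβ = 9·2.7389 + 18·3.5443 + 2·44.0908 = 176.6291

L=176.629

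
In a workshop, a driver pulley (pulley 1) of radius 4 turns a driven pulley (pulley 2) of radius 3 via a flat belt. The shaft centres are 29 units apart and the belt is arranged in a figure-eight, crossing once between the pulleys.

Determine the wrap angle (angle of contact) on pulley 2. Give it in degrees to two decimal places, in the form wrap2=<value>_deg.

wrap2=207.94_deg

crossed belt: β = asin((r1+r2)/C) = asin(7/29) = 13.9680°
wrap1 = wrap2 = π + 2β = 207.9359°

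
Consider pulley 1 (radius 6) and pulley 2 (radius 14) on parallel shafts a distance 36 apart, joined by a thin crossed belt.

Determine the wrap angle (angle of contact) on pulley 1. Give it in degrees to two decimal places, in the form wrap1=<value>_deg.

wrap1=247.50_deg

crossed belt: β = asin((r1+r2)/C) = asin(20/36) = 33.7490°
wrap1 = wrap2 = π + 2β = 247.4980°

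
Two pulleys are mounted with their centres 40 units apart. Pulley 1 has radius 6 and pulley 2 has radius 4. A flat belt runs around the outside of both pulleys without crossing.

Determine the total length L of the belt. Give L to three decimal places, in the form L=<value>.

L=111.516

open belt: β = asin((r2−r1)/C) = asin(-2/40) = -2.8660°
wrap1 = π − 2β = 185.7320°
wrap2 = π + 2β = 174.2680°
tangent length = C·cosβ = 39.9500
L = r1·wrap1 + r2·wrap2 + 2·C·cosβ = 6·3.2416 + 4·3.0416 + 2·39.9500 = 111.5159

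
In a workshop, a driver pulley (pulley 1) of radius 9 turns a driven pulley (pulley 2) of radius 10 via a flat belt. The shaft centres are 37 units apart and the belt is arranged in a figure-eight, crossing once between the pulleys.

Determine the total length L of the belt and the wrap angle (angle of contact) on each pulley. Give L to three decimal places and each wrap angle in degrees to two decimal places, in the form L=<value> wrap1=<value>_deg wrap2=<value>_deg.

crossed belt: β = asin((r1+r2)/C) = asin(19/37) = 30.8981°
wrap1 = wrap2 = π + 2β = 241.7963°
tangent length = C·cosβ = 31.7490
L = (r1+r2)·wrap + 2·C·cosβ = 19·4.2201 + 2·31.7490 = 143.6807

L=143.681 wrap1=241.80_deg wrap2=241.80_deg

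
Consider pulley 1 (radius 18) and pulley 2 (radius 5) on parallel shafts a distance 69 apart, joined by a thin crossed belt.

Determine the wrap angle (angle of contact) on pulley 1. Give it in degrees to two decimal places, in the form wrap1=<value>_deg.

wrap1=218.94_deg

crossed belt: β = asin((r1+r2)/C) = asin(23/69) = 19.4712°
wrap1 = wrap2 = π + 2β = 218.9424°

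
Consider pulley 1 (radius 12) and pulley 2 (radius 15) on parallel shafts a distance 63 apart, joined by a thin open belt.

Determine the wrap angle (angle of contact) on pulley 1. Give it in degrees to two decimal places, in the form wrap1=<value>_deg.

open belt: β = asin((r2−r1)/C) = asin(3/63) = 2.7294°
wrap1 = π − 2β = 174.5412°
wrap2 = π + 2β = 185.4588°

wrap1=174.54_deg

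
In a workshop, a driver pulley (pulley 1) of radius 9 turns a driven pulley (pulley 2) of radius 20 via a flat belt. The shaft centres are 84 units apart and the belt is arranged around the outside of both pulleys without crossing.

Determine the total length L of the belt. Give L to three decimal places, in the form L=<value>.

open belt: β = asin((r2−r1)/C) = asin(11/84) = 7.5246°
wrap1 = π − 2β = 164.9507°
wrap2 = π + 2β = 195.0493°
tangent length = C·cosβ = 83.2766
L = r1·wrap1 + r2·wrap2 + 2·C·cosβ = 9·2.8789 + 20·3.4043 + 2·83.2766 = 260.5487

L=260.549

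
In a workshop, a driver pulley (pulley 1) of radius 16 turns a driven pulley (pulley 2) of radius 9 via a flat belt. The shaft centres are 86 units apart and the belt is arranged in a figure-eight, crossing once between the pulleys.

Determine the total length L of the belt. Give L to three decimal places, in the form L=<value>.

L=257.860

crossed belt: β = asin((r1+r2)/C) = asin(25/86) = 16.8997°
wrap1 = wrap2 = π + 2β = 213.7995°
tangent length = C·cosβ = 82.2861
L = (r1+r2)·wrap + 2·C·cosβ = 25·3.7315 + 2·82.2861 = 257.8598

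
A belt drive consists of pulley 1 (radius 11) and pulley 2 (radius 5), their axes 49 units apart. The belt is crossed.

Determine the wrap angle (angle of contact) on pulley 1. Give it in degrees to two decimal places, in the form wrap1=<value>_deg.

wrap1=218.12_deg

crossed belt: β = asin((r1+r2)/C) = asin(16/49) = 19.0583°
wrap1 = wrap2 = π + 2β = 218.1167°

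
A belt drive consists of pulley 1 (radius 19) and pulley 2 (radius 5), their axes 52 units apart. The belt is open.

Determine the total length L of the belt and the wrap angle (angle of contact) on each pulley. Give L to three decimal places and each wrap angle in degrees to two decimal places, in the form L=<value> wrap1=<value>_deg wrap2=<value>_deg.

open belt: β = asin((r2−r1)/C) = asin(-14/52) = -15.6185°
wrap1 = π − 2β = 211.2370°
wrap2 = π + 2β = 148.7630°
tangent length = C·cosβ = 50.0799
L = r1·wrap1 + r2·wrap2 + 2·C·cosβ = 19·3.6868 + 5·2.5964 + 2·50.0799 = 183.1907

L=183.191 wrap1=211.24_deg wrap2=148.76_deg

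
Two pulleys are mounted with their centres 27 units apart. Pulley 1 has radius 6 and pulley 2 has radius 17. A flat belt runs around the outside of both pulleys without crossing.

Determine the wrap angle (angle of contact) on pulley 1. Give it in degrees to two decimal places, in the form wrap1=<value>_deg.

open belt: β = asin((r2−r1)/C) = asin(11/27) = 24.0421°
wrap1 = π − 2β = 131.9158°
wrap2 = π + 2β = 228.0842°

wrap1=131.92_deg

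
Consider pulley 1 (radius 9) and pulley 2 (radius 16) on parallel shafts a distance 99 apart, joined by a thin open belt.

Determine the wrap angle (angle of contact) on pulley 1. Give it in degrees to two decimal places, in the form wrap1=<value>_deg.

wrap1=171.89_deg

open belt: β = asin((r2−r1)/C) = asin(7/99) = 4.0546°
wrap1 = π − 2β = 171.8908°
wrap2 = π + 2β = 188.1092°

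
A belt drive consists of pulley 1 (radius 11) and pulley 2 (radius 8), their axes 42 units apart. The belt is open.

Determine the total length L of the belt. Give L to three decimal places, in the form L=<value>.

L=143.905

open belt: β = asin((r2−r1)/C) = asin(-3/42) = -4.0960°
wrap1 = π − 2β = 188.1921°
wrap2 = π + 2β = 171.8079°
tangent length = C·cosβ = 41.8927
L = r1·wrap1 + r2·wrap2 + 2·C·cosβ = 11·3.2846 + 8·2.9986 + 2·41.8927 = 143.9046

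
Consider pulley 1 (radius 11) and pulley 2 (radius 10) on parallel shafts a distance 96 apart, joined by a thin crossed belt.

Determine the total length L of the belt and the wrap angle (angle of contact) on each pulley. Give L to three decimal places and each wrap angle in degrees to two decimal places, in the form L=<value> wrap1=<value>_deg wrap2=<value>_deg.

L=262.586 wrap1=205.27_deg wrap2=205.27_deg

crossed belt: β = asin((r1+r2)/C) = asin(21/96) = 12.6356°
wrap1 = wrap2 = π + 2β = 205.2713°
tangent length = C·cosβ = 93.6750
L = (r1+r2)·wrap + 2·C·cosβ = 21·3.5827 + 2·93.6750 = 262.5858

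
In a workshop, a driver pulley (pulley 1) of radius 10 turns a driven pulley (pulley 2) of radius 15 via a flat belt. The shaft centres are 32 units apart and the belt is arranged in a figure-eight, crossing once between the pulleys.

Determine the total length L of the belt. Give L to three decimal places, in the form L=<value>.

L=163.323

crossed belt: β = asin((r1+r2)/C) = asin(25/32) = 51.3752°
wrap1 = wrap2 = π + 2β = 282.7503°
tangent length = C·cosβ = 19.9750
L = (r1+r2)·wrap + 2·C·cosβ = 25·4.9349 + 2·19.9750 = 163.3231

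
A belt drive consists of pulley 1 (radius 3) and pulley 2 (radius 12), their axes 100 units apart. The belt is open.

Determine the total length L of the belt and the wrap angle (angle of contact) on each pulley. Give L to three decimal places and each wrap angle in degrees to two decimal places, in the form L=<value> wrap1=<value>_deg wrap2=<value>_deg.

open belt: β = asin((r2−r1)/C) = asin(9/100) = 5.1636°
wrap1 = π − 2β = 169.6728°
wrap2 = π + 2β = 190.3272°
tangent length = C·cosβ = 99.5942
L = r1·wrap1 + r2·wrap2 + 2·C·cosβ = 3·2.9613 + 12·3.3218 + 2·99.5942 = 247.9344

L=247.934 wrap1=169.67_deg wrap2=190.33_deg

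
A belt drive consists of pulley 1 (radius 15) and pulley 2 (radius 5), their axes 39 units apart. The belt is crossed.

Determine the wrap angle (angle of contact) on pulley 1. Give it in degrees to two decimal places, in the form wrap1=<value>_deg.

wrap1=241.70_deg

crossed belt: β = asin((r1+r2)/C) = asin(20/39) = 30.8519°
wrap1 = wrap2 = π + 2β = 241.7038°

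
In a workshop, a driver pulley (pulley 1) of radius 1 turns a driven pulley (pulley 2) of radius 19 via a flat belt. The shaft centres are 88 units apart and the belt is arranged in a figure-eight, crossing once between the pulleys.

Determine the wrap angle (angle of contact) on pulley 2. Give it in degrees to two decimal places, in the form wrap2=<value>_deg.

crossed belt: β = asin((r1+r2)/C) = asin(20/88) = 13.1366°
wrap1 = wrap2 = π + 2β = 206.2731°

wrap2=206.27_deg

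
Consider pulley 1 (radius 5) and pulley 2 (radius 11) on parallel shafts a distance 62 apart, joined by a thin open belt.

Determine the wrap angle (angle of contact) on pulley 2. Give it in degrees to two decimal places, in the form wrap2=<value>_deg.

open belt: β = asin((r2−r1)/C) = asin(6/62) = 5.5534°
wrap1 = π − 2β = 168.8931°
wrap2 = π + 2β = 191.1069°

wrap2=191.11_deg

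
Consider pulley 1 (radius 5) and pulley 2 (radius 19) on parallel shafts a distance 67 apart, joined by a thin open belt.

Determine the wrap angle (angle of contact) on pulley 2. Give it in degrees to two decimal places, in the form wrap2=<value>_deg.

wrap2=204.12_deg

open belt: β = asin((r2−r1)/C) = asin(14/67) = 12.0611°
wrap1 = π − 2β = 155.8777°
wrap2 = π + 2β = 204.1223°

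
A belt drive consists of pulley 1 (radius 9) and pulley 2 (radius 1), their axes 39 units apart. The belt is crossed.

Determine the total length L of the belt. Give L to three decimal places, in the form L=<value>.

crossed belt: β = asin((r1+r2)/C) = asin(10/39) = 14.8572°
wrap1 = wrap2 = π + 2β = 209.7143°
tangent length = C·cosβ = 37.6962
L = (r1+r2)·wrap + 2·C·cosβ = 10·3.6602 + 2·37.6962 = 111.9944

L=111.994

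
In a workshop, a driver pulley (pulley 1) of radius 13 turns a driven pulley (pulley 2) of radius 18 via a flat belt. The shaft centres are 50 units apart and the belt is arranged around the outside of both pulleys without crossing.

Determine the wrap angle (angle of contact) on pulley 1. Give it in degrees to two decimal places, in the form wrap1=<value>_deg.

wrap1=168.52_deg

open belt: β = asin((r2−r1)/C) = asin(5/50) = 5.7392°
wrap1 = π − 2β = 168.5217°
wrap2 = π + 2β = 191.4783°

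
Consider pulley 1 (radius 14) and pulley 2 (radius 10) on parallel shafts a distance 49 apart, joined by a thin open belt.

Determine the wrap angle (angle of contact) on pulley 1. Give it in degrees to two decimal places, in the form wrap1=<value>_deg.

wrap1=189.36_deg

open belt: β = asin((r2−r1)/C) = asin(-4/49) = -4.6824°
wrap1 = π − 2β = 189.3648°
wrap2 = π + 2β = 170.6352°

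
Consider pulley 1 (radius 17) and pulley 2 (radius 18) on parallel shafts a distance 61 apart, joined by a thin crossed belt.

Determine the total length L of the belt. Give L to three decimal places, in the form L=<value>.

L=252.653

crossed belt: β = asin((r1+r2)/C) = asin(35/61) = 35.0136°
wrap1 = wrap2 = π + 2β = 250.0271°
tangent length = C·cosβ = 49.9600
L = (r1+r2)·wrap + 2·C·cosβ = 35·4.3638 + 2·49.9600 = 252.6529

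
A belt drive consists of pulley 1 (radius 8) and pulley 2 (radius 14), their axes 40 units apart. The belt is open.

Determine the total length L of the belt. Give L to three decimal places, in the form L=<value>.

open belt: β = asin((r2−r1)/C) = asin(6/40) = 8.6269°
wrap1 = π − 2β = 162.7461°
wrap2 = π + 2β = 197.2539°
tangent length = C·cosβ = 39.5474
L = r1·wrap1 + r2·wrap2 + 2·C·cosβ = 8·2.8405 + 14·3.4427 + 2·39.5474 = 150.0167

L=150.017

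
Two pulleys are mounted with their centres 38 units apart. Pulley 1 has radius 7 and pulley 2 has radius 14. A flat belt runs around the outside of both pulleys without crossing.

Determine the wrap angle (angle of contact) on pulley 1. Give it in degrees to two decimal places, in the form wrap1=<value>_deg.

wrap1=158.77_deg

open belt: β = asin((r2−r1)/C) = asin(7/38) = 10.6151°
wrap1 = π − 2β = 158.7698°
wrap2 = π + 2β = 201.2302°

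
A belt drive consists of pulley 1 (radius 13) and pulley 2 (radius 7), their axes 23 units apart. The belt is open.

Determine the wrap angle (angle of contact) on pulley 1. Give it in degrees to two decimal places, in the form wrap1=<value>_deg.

wrap1=210.24_deg

open belt: β = asin((r2−r1)/C) = asin(-6/23) = -15.1217°
wrap1 = π − 2β = 210.2433°
wrap2 = π + 2β = 149.7567°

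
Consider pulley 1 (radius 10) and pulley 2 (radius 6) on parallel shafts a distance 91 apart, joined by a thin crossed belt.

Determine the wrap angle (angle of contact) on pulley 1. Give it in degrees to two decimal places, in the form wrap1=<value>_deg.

crossed belt: β = asin((r1+r2)/C) = asin(16/91) = 10.1266°
wrap1 = wrap2 = π + 2β = 200.2532°

wrap1=200.25_deg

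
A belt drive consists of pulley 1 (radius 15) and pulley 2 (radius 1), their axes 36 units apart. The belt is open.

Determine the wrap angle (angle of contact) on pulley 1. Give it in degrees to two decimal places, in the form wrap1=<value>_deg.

open belt: β = asin((r2−r1)/C) = asin(-14/36) = -22.8854°
wrap1 = π − 2β = 225.7708°
wrap2 = π + 2β = 134.2292°

wrap1=225.77_deg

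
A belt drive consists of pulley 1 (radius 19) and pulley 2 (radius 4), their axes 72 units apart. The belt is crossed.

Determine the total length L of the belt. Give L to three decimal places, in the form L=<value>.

L=223.668

crossed belt: β = asin((r1+r2)/C) = asin(23/72) = 18.6293°
wrap1 = wrap2 = π + 2β = 217.2587°
tangent length = C·cosβ = 68.2276
L = (r1+r2)·wrap + 2·C·cosβ = 23·3.7919 + 2·68.2276 = 223.6683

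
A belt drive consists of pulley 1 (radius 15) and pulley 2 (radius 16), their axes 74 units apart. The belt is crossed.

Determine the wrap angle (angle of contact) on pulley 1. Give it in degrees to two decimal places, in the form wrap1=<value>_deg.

wrap1=229.53_deg

crossed belt: β = asin((r1+r2)/C) = asin(31/74) = 24.7664°
wrap1 = wrap2 = π + 2β = 229.5327°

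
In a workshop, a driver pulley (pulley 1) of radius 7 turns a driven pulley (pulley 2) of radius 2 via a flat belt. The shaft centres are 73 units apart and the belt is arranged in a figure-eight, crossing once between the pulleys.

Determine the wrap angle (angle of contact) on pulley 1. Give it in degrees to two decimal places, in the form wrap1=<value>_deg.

wrap1=194.16_deg

crossed belt: β = asin((r1+r2)/C) = asin(9/73) = 7.0819°
wrap1 = wrap2 = π + 2β = 194.1638°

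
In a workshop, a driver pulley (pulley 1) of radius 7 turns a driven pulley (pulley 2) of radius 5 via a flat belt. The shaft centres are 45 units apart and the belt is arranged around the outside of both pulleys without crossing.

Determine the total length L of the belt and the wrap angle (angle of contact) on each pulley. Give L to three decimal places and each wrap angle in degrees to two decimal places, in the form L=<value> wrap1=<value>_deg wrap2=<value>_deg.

L=127.788 wrap1=185.09_deg wrap2=174.91_deg

open belt: β = asin((r2−r1)/C) = asin(-2/45) = -2.5473°
wrap1 = π − 2β = 185.0946°
wrap2 = π + 2β = 174.9054°
tangent length = C·cosβ = 44.9555
L = r1·wrap1 + r2·wrap2 + 2·C·cosβ = 7·3.2305 + 5·3.0527 + 2·44.9555 = 127.7880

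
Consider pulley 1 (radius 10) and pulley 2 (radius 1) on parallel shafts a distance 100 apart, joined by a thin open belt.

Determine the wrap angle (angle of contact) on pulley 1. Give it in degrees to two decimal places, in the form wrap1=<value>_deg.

wrap1=190.33_deg

open belt: β = asin((r2−r1)/C) = asin(-9/100) = -5.1636°
wrap1 = π − 2β = 190.3272°
wrap2 = π + 2β = 169.6728°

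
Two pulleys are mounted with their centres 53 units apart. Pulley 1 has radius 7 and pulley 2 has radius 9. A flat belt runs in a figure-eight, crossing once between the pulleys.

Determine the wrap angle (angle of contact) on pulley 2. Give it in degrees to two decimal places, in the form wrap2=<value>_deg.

crossed belt: β = asin((r1+r2)/C) = asin(16/53) = 17.5710°
wrap1 = wrap2 = π + 2β = 215.1419°

wrap2=215.14_deg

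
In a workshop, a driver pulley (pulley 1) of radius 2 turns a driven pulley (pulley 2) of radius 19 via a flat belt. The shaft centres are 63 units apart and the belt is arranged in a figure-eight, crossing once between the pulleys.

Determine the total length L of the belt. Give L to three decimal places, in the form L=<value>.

crossed belt: β = asin((r1+r2)/C) = asin(21/63) = 19.4712°
wrap1 = wrap2 = π + 2β = 218.9424°
tangent length = C·cosβ = 59.3970
L = (r1+r2)·wrap + 2·C·cosβ = 21·3.8213 + 2·59.3970 = 199.0405

L=199.041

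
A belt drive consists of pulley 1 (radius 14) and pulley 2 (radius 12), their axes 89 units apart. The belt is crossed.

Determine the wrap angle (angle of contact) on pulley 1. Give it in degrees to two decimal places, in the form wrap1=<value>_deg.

wrap1=213.97_deg

crossed belt: β = asin((r1+r2)/C) = asin(26/89) = 16.9858°
wrap1 = wrap2 = π + 2β = 213.9716°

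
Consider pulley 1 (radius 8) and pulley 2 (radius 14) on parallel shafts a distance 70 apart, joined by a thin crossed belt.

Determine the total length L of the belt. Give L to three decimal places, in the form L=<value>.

crossed belt: β = asin((r1+r2)/C) = asin(22/70) = 18.3177°
wrap1 = wrap2 = π + 2β = 216.6354°
tangent length = C·cosβ = 66.4530
L = (r1+r2)·wrap + 2·C·cosβ = 22·3.7810 + 2·66.4530 = 216.0880

L=216.088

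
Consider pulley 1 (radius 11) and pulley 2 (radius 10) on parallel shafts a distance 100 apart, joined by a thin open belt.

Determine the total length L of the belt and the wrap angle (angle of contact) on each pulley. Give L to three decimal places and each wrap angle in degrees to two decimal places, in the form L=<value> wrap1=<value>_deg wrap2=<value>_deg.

open belt: β = asin((r2−r1)/C) = asin(-1/100) = -0.5730°
wrap1 = π − 2β = 181.1459°
wrap2 = π + 2β = 178.8541°
tangent length = C·cosβ = 99.9950
L = r1·wrap1 + r2·wrap2 + 2·C·cosβ = 11·3.1616 + 10·3.1216 + 2·99.9950 = 265.9834

L=265.983 wrap1=181.15_deg wrap2=178.85_deg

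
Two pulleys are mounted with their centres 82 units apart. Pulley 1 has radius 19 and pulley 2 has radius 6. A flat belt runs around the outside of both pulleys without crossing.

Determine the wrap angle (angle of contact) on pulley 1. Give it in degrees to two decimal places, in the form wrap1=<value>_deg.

wrap1=198.24_deg

open belt: β = asin((r2−r1)/C) = asin(-13/82) = -9.1220°
wrap1 = π − 2β = 198.2439°
wrap2 = π + 2β = 161.7561°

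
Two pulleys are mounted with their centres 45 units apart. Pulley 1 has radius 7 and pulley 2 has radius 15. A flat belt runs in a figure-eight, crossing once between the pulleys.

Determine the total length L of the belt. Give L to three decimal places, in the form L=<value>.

crossed belt: β = asin((r1+r2)/C) = asin(22/45) = 29.2676°
wrap1 = wrap2 = π + 2β = 238.5352°
tangent length = C·cosβ = 39.2556
L = (r1+r2)·wrap + 2·C·cosβ = 22·4.1632 + 2·39.2556 = 170.1021

L=170.102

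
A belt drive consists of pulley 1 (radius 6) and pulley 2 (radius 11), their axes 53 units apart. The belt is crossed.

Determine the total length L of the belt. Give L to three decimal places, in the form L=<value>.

L=164.908

crossed belt: β = asin((r1+r2)/C) = asin(17/53) = 18.7086°
wrap1 = wrap2 = π + 2β = 217.4171°
tangent length = C·cosβ = 50.1996
L = (r1+r2)·wrap + 2·C·cosβ = 17·3.7946 + 2·50.1996 = 164.9082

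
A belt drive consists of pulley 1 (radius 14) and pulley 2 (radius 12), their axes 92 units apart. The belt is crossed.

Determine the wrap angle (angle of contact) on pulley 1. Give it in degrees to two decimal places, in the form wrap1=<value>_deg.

wrap1=212.83_deg

crossed belt: β = asin((r1+r2)/C) = asin(26/92) = 16.4160°
wrap1 = wrap2 = π + 2β = 212.8319°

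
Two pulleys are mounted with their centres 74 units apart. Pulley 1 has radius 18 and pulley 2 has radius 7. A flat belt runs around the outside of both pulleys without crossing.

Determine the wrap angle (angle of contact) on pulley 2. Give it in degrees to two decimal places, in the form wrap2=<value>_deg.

open belt: β = asin((r2−r1)/C) = asin(-11/74) = -8.5486°
wrap1 = π − 2β = 197.0972°
wrap2 = π + 2β = 162.9028°

wrap2=162.90_deg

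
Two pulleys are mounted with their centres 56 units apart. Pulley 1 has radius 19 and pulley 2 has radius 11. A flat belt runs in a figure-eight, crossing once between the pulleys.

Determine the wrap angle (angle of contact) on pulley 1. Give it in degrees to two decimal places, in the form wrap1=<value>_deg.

wrap1=244.78_deg

crossed belt: β = asin((r1+r2)/C) = asin(30/56) = 32.3924°
wrap1 = wrap2 = π + 2β = 244.7847°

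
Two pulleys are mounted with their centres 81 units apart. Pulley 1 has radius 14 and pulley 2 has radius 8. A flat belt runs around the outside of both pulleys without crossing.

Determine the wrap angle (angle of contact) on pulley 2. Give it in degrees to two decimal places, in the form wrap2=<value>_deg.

open belt: β = asin((r2−r1)/C) = asin(-6/81) = -4.2480°
wrap1 = π − 2β = 188.4960°
wrap2 = π + 2β = 171.5040°

wrap2=171.50_deg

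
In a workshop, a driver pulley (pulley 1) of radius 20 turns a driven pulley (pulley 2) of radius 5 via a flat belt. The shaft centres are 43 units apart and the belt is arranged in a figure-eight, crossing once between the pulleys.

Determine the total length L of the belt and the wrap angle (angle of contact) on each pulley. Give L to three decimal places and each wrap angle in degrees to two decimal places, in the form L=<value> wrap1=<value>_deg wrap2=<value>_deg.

L=179.533 wrap1=251.10_deg wrap2=251.10_deg

crossed belt: β = asin((r1+r2)/C) = asin(25/43) = 35.5487°
wrap1 = wrap2 = π + 2β = 251.0975°
tangent length = C·cosβ = 34.9857
L = (r1+r2)·wrap + 2·C·cosβ = 25·4.3825 + 2·34.9857 = 179.5334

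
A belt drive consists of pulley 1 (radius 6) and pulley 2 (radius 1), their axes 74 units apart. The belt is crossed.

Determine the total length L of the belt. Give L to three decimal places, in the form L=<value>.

L=170.654

crossed belt: β = asin((r1+r2)/C) = asin(7/74) = 5.4280°
wrap1 = wrap2 = π + 2β = 190.8560°
tangent length = C·cosβ = 73.6682
L = (r1+r2)·wrap + 2·C·cosβ = 7·3.3311 + 2·73.6682 = 170.6538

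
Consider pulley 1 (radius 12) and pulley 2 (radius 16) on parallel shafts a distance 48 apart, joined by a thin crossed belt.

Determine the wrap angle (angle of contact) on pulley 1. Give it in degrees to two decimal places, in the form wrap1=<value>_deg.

wrap1=251.37_deg

crossed belt: β = asin((r1+r2)/C) = asin(28/48) = 35.6853°
wrap1 = wrap2 = π + 2β = 251.3707°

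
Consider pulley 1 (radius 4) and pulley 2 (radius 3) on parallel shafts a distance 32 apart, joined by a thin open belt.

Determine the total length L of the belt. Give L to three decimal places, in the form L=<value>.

L=86.022

open belt: β = asin((r2−r1)/C) = asin(-1/32) = -1.7908°
wrap1 = π − 2β = 183.5816°
wrap2 = π + 2β = 176.4184°
tangent length = C·cosβ = 31.9844
L = r1·wrap1 + r2·wrap2 + 2·C·cosβ = 4·3.2041 + 3·3.0791 + 2·31.9844 = 86.0224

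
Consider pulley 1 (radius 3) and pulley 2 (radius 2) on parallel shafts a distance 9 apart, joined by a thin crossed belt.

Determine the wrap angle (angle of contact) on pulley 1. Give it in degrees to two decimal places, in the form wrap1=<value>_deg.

wrap1=247.50_deg

crossed belt: β = asin((r1+r2)/C) = asin(5/9) = 33.7490°
wrap1 = wrap2 = π + 2β = 247.4980°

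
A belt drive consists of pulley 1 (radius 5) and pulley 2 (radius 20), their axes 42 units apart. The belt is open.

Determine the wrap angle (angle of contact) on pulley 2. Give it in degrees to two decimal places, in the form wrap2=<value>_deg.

open belt: β = asin((r2−r1)/C) = asin(15/42) = 20.9248°
wrap1 = π − 2β = 138.1503°
wrap2 = π + 2β = 221.8497°

wrap2=221.85_deg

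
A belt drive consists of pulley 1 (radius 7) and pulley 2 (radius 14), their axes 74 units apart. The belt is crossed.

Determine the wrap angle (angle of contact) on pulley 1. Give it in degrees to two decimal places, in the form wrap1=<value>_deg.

wrap1=212.97_deg

crossed belt: β = asin((r1+r2)/C) = asin(21/74) = 16.4862°
wrap1 = wrap2 = π + 2β = 212.9723°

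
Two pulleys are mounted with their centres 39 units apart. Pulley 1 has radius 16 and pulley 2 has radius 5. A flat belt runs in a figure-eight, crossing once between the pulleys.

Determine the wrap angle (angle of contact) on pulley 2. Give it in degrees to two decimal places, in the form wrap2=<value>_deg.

wrap2=245.16_deg

crossed belt: β = asin((r1+r2)/C) = asin(21/39) = 32.5790°
wrap1 = wrap2 = π + 2β = 245.1579°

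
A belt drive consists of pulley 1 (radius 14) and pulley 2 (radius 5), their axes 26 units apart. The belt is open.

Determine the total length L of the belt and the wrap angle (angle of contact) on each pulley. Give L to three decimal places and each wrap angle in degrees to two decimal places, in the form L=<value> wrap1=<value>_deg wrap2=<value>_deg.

L=114.838 wrap1=220.50_deg wrap2=139.50_deg

open belt: β = asin((r2−r1)/C) = asin(-9/26) = -20.2522°
wrap1 = π − 2β = 220.5045°
wrap2 = π + 2β = 139.4955°
tangent length = C·cosβ = 24.3926
L = r1·wrap1 + r2·wrap2 + 2·C·cosβ = 14·3.8485 + 5·2.4347 + 2·24.3926 = 114.8379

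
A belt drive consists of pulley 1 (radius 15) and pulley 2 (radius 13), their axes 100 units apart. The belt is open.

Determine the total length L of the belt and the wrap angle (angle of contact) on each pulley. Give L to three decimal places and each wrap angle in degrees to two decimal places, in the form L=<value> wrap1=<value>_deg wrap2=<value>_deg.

open belt: β = asin((r2−r1)/C) = asin(-2/100) = -1.1460°
wrap1 = π − 2β = 182.2920°
wrap2 = π + 2β = 177.7080°
tangent length = C·cosβ = 99.9800
L = r1·wrap1 + r2·wrap2 + 2·C·cosβ = 15·3.1816 + 13·3.1016 + 2·99.9800 = 288.0046

L=288.005 wrap1=182.29_deg wrap2=177.71_deg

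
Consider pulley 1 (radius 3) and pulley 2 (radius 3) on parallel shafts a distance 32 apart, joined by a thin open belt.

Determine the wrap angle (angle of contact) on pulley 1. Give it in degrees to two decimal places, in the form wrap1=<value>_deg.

open belt: β = asin((r2−r1)/C) = asin(0/32) = 0.0000°
wrap1 = π − 2β = 180.0000°
wrap2 = π + 2β = 180.0000°

wrap1=180.00_deg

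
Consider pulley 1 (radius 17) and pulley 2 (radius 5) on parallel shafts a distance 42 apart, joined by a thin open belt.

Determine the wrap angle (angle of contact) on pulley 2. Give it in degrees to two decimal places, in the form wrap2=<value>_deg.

open belt: β = asin((r2−r1)/C) = asin(-12/42) = -16.6015°
wrap1 = π − 2β = 213.2031°
wrap2 = π + 2β = 146.7969°

wrap2=146.80_deg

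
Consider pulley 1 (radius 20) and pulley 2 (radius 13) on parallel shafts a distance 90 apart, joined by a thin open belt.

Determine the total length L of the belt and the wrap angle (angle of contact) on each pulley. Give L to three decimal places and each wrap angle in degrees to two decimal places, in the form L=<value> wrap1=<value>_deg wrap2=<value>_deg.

open belt: β = asin((r2−r1)/C) = asin(-7/90) = -4.4608°
wrap1 = π − 2β = 188.9217°
wrap2 = π + 2β = 171.0783°
tangent length = C·cosβ = 89.7274
L = r1·wrap1 + r2·wrap2 + 2·C·cosβ = 20·3.2973 + 13·2.9859 + 2·89.7274 = 284.2173

L=284.217 wrap1=188.92_deg wrap2=171.08_deg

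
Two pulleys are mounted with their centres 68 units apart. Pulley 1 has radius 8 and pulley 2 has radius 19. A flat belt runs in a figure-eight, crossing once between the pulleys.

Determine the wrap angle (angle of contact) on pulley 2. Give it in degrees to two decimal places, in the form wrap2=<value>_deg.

crossed belt: β = asin((r1+r2)/C) = asin(27/68) = 23.3944°
wrap1 = wrap2 = π + 2β = 226.7889°

wrap2=226.79_deg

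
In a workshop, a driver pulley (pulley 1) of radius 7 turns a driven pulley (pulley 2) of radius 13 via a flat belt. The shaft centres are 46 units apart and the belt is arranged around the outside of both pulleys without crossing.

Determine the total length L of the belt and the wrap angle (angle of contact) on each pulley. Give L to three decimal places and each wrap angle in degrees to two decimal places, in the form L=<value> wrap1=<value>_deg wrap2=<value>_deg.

L=155.616 wrap1=165.01_deg wrap2=194.99_deg

open belt: β = asin((r2−r1)/C) = asin(6/46) = 7.4947°
wrap1 = π − 2β = 165.0106°
wrap2 = π + 2β = 194.9894°
tangent length = C·cosβ = 45.6070
L = r1·wrap1 + r2·wrap2 + 2·C·cosβ = 7·2.8800 + 13·3.4032 + 2·45.6070 = 155.6156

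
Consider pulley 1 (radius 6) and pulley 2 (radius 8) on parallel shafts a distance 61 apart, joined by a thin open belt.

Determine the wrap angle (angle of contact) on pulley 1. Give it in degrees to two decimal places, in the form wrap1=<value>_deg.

open belt: β = asin((r2−r1)/C) = asin(2/61) = 1.8789°
wrap1 = π − 2β = 176.2422°
wrap2 = π + 2β = 183.7578°

wrap1=176.24_deg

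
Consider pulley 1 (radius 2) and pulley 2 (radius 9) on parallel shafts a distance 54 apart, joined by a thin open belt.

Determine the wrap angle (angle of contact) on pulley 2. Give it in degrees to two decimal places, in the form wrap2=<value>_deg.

wrap2=194.90_deg

open belt: β = asin((r2−r1)/C) = asin(7/54) = 7.4482°
wrap1 = π − 2β = 165.1036°
wrap2 = π + 2β = 194.8964°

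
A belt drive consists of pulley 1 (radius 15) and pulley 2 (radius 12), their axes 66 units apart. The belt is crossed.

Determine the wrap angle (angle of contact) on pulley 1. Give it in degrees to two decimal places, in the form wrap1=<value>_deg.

wrap1=228.30_deg

crossed belt: β = asin((r1+r2)/C) = asin(27/66) = 24.1477°
wrap1 = wrap2 = π + 2β = 228.2955°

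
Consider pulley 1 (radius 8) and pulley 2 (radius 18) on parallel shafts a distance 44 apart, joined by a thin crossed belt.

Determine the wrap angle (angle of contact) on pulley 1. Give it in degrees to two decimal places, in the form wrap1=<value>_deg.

wrap1=252.44_deg

crossed belt: β = asin((r1+r2)/C) = asin(26/44) = 36.2215°
wrap1 = wrap2 = π + 2β = 252.4431°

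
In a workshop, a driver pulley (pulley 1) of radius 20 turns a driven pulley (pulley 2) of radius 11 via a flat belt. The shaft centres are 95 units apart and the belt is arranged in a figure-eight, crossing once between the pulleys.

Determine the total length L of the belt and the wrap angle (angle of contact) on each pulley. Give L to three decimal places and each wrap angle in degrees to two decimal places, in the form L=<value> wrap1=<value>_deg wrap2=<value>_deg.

L=297.598 wrap1=218.09_deg wrap2=218.09_deg

crossed belt: β = asin((r1+r2)/C) = asin(31/95) = 19.0453°
wrap1 = wrap2 = π + 2β = 218.0906°
tangent length = C·cosβ = 89.7998
L = (r1+r2)·wrap + 2·C·cosβ = 31·3.8064 + 2·89.7998 = 297.5979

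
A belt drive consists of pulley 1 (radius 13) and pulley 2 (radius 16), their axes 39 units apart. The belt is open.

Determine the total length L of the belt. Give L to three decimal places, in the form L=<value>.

L=169.337

open belt: β = asin((r2−r1)/C) = asin(3/39) = 4.4117°
wrap1 = π − 2β = 171.1765°
wrap2 = π + 2β = 188.8235°
tangent length = C·cosβ = 38.8844
L = r1·wrap1 + r2·wrap2 + 2·C·cosβ = 13·2.9876 + 16·3.2956 + 2·38.8844 = 169.3371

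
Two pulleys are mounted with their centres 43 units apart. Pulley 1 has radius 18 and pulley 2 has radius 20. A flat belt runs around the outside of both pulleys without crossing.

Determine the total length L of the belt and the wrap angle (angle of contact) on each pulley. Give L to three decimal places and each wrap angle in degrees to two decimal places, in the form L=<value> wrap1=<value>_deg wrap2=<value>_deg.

open belt: β = asin((r2−r1)/C) = asin(2/43) = 2.6659°
wrap1 = π − 2β = 174.6682°
wrap2 = π + 2β = 185.3318°
tangent length = C·cosβ = 42.9535
L = r1·wrap1 + r2·wrap2 + 2·C·cosβ = 18·3.0485 + 20·3.2346 + 2·42.9535 = 205.4736

L=205.474 wrap1=174.67_deg wrap2=185.33_deg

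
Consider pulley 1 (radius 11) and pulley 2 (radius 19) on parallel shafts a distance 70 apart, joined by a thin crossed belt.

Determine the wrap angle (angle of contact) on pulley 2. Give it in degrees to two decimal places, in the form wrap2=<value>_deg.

wrap2=230.75_deg

crossed belt: β = asin((r1+r2)/C) = asin(30/70) = 25.3769°
wrap1 = wrap2 = π + 2β = 230.7539°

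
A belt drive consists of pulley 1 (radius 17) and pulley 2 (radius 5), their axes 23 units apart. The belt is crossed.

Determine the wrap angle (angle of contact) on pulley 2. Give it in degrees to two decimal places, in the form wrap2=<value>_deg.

wrap2=326.09_deg

crossed belt: β = asin((r1+r2)/C) = asin(22/23) = 73.0426°
wrap1 = wrap2 = π + 2β = 326.0851°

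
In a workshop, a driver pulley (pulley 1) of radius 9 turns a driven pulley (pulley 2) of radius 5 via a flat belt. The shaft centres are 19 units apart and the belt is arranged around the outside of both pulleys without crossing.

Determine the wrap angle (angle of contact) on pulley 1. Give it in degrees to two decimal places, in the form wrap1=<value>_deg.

open belt: β = asin((r2−r1)/C) = asin(-4/19) = -12.1532°
wrap1 = π − 2β = 204.3064°
wrap2 = π + 2β = 155.6936°

wrap1=204.31_deg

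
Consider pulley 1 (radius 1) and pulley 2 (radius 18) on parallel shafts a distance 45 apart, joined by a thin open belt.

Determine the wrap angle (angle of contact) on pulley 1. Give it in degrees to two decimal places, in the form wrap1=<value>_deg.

open belt: β = asin((r2−r1)/C) = asin(17/45) = 22.1961°
wrap1 = π − 2β = 135.6078°
wrap2 = π + 2β = 224.3922°

wrap1=135.61_deg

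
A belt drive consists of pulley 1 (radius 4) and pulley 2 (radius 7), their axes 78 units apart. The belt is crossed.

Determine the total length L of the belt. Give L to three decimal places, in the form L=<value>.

crossed belt: β = asin((r1+r2)/C) = asin(11/78) = 8.1072°
wrap1 = wrap2 = π + 2β = 196.2144°
tangent length = C·cosβ = 77.2205
L = (r1+r2)·wrap + 2·C·cosβ = 11·3.4246 + 2·77.2205 = 192.1114

L=192.111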